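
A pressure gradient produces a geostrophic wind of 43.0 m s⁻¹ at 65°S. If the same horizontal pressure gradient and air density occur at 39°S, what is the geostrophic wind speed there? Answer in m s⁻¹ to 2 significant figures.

62 m s⁻¹

With the same pressure gradient and density, V_g ∝ 1/f ∝ 1/sin φ.
V₂ = V₁ · sin φ₁ / sin φ₂ = 43.0 × sin 65° / sin 39°
V₂ = 43.0 × 0.9063/0.6293 = 62 m s⁻¹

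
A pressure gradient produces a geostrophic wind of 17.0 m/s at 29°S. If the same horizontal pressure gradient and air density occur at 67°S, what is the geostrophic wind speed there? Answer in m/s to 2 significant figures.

9.0 m/s

With the same pressure gradient and density, V_g ∝ 1/f ∝ 1/sin φ.
V₂ = V₁ · sin φ₁ / sin φ₂ = 17.0 × sin 29° / sin 67°
V₂ = 17.0 × 0.4848/0.9205 = 9.0 m/s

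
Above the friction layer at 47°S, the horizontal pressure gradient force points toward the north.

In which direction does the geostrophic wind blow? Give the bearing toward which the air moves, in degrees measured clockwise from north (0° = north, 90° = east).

270°

The pressure-gradient force points toward the north (bearing 000°).
Geostrophic balance: in the Southern Hemisphere the Coriolis force deflects motion to the left, so the geostrophic wind blows 90° to the left of the pressure-gradient force (low pressure on the right).
Rotating 000° by 90° counterclockwise gives 270° — the wind blows toward the west.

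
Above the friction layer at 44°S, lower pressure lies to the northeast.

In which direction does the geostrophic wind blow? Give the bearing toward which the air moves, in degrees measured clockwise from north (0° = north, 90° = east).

The pressure-gradient force points toward the northeast (bearing 045°).
Geostrophic balance: in the Southern Hemisphere the Coriolis force deflects motion to the left, so the geostrophic wind blows 90° to the left of the pressure-gradient force (low pressure on the right).
Rotating 045° by 90° counterclockwise gives 315° — the wind blows toward the northwest.

315°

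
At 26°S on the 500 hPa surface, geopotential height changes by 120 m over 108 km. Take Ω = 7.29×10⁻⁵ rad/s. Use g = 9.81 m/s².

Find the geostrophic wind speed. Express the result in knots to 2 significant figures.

Coriolis parameter at 26°S:
f = 2Ω sin φ = 2 × 7.29×10⁻⁵ × sin 26° = 6.39×10⁻⁵ s⁻¹
Height gradient: |∂Z/∂n| = 120 m / 108000 m = 1.11×10⁻³
On a pressure surface, geostrophic balance gives V_g = (g/f)|∂Z/∂n|:
V_g = 9.81 × 1.11×10⁻³ / 6.39×10⁻⁵ = 171 m/s
Converting: 171 m/s × 1.944 = 330 knots

330 knots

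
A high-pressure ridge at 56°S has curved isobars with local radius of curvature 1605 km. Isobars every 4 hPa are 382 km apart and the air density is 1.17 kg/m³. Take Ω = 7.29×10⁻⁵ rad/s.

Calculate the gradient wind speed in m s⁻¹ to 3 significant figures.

7.71 m s⁻¹

Coriolis parameter at 56°S:
f = 2Ω sin φ = 2 × 7.29×10⁻⁵ × sin 56° = 1.21×10⁻⁴ s⁻¹
Pressure gradient: |∂P/∂n| = 400 Pa / 382000 m = 1.05×10⁻³ Pa/m
Geostrophic speed: V_g = |∂P/∂n|/(fρ) = 1.05×10⁻³/(1.21×10⁻⁴ × 1.17) = 7.40 m/s
Around a high, pressure-gradient force acts outward with centrifugal, so Coriolis balances both:
fV = (1/ρ)|∂P/∂n| + V²/R  →  V² − fR·V + fR·V_g = 0
With fR = 1.21×10⁻⁴ × 1605×10³ m = 194 m/s:
V = [fR − √((fR)² − 4 fR V_g)]/2 = [194 − √(194² − 4×194×7.4)]/2 = 7.71 m/s
Supergeostrophic (V > V_g = 7.4 m/s), as expected around a high.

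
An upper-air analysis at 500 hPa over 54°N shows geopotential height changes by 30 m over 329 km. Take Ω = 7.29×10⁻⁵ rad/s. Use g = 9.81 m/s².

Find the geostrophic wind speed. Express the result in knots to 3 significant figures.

14.7 knots

Coriolis parameter at 54°N:
f = 2Ω sin φ = 2 × 7.29×10⁻⁵ × sin 54° = 1.18×10⁻⁴ s⁻¹
Height gradient: |∂Z/∂n| = 30 m / 329000 m = 9.12×10⁻⁵
On a pressure surface, geostrophic balance gives V_g = (g/f)|∂Z/∂n|:
V_g = 9.81 × 9.12×10⁻⁵ / 1.18×10⁻⁴ = 7.58 m/s
Converting: 7.58 m/s × 1.944 = 14.7 knots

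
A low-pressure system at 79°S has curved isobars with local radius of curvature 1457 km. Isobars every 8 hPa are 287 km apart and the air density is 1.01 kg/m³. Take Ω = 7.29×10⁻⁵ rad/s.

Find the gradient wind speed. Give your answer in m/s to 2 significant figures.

18 m/s

Coriolis parameter at 79°S:
f = 2Ω sin φ = 2 × 7.29×10⁻⁵ × sin 79° = 1.43×10⁻⁴ s⁻¹
Pressure gradient: |∂P/∂n| = 800 Pa / 287000 m = 2.79×10⁻³ Pa/m
Geostrophic speed: V_g = |∂P/∂n|/(fρ) = 2.79×10⁻³/(1.43×10⁻⁴ × 1.01) = 19.3 m/s
Around a low, centrifugal force acts outward with Coriolis, so pressure-gradient force balances both:
(1/ρ)|∂P/∂n| = fV + V²/R  →  V² + fR·V − fR·V_g = 0
With fR = 1.43×10⁻⁴ × 1457×10³ m = 209 m/s:
V = [−fR + √((fR)² + 4 fR V_g)]/2 = [−209 + √(209² + 4×209×19.3)]/2 = 17.8 m/s
Subgeostrophic (V < V_g = 19.3 m/s), as expected around a low.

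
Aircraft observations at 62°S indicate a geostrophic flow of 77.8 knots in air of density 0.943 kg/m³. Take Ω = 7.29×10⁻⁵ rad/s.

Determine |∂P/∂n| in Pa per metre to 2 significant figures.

Coriolis parameter at 62°S:
f = 2Ω sin φ = 2 × 7.29×10⁻⁵ × sin 62° = 1.29×10⁻⁴ s⁻¹
Wind speed in SI: 77.8 knots = 40.0 m/s
Geostrophic balance rearranged: |∂P/∂n| = f ρ V_g
|∂P/∂n| = 1.29×10⁻⁴ × 0.943 × 40.0 = 4.86×10⁻³ Pa/m

4.9×10⁻³ Pa/m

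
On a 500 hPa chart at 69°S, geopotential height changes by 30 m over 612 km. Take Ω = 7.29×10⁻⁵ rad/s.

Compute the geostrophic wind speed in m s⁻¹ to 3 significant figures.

Coriolis parameter at 69°S:
f = 2Ω sin φ = 2 × 7.29×10⁻⁵ × sin 69° = 1.36×10⁻⁴ s⁻¹
Height gradient: |∂Z/∂n| = 30 m / 612000 m = 4.90×10⁻⁵
On a pressure surface, geostrophic balance gives V_g = (g/f)|∂Z/∂n|:
V_g = 9.81 × 4.90×10⁻⁵ / 1.36×10⁻⁴ = 3.53 m/s

3.53 m s⁻¹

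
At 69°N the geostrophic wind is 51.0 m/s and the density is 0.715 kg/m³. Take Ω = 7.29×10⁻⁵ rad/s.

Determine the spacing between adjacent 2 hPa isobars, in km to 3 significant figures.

40.3 km

Coriolis parameter at 69°N:
f = 2Ω sin φ = 2 × 7.29×10⁻⁵ × sin 69° = 1.36×10⁻⁴ s⁻¹
Geostrophic balance rearranged: |∂P/∂n| = f ρ V_g
|∂P/∂n| = 1.36×10⁻⁴ × 0.715 × 51.0 = 4.96×10⁻³ Pa/m
Isobar spacing: Δn = ΔP/|∂P/∂n| = 200 Pa / 4.96×10⁻³ Pa/m = 40294 m ≈ 40.3 km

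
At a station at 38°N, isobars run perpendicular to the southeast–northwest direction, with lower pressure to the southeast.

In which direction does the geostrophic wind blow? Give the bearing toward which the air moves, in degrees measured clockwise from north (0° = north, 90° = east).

The pressure-gradient force points toward the southeast (bearing 135°).
Geostrophic balance: in the Northern Hemisphere the Coriolis force deflects motion to the right, so the geostrophic wind blows 90° to the right of the pressure-gradient force (low pressure on the left).
Rotating 135° by 90° clockwise gives 225° — the wind blows toward the southwest.

225°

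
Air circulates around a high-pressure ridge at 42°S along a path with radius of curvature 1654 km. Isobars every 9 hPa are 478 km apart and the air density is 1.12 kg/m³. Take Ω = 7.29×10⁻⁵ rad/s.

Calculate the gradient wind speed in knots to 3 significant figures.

Coriolis parameter at 42°S:
f = 2Ω sin φ = 2 × 7.29×10⁻⁵ × sin 42° = 9.76×10⁻⁵ s⁻¹
Pressure gradient: |∂P/∂n| = 900 Pa / 478000 m = 1.88×10⁻³ Pa/m
Geostrophic speed: V_g = |∂P/∂n|/(fρ) = 1.88×10⁻³/(9.76×10⁻⁵ × 1.12) = 17.2 m/s
Around a high, pressure-gradient force acts outward with centrifugal, so Coriolis balances both:
fV = (1/ρ)|∂P/∂n| + V²/R  →  V² − fR·V + fR·V_g = 0
With fR = 9.76×10⁻⁵ × 1654×10³ m = 161 m/s:
V = [fR − √((fR)² − 4 fR V_g)]/2 = [161 − √(161² − 4×161×17.2)]/2 = 19.6 m/s
Supergeostrophic (V > V_g = 17.2 m/s), as expected around a high.
Converting: 19.6 m/s × 1.944 = 38.1 knots

38.1 knots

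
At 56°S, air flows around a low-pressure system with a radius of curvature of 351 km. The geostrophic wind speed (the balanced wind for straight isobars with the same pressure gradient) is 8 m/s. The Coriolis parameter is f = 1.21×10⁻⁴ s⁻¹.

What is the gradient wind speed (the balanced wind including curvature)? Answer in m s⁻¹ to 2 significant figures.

Around a low, centrifugal force acts outward with Coriolis, so pressure-gradient force balances both:
(1/ρ)|∂P/∂n| = fV + V²/R  →  V² + fR·V − fR·V_g = 0
With fR = 1.21×10⁻⁴ × 351×10³ m = 42.5 m/s:
V = [−fR + √((fR)² + 4 fR V_g)]/2 = [−42.5 + √(42.5² + 4×42.5×8)]/2 = 6.88 m/s
Subgeostrophic (V < V_g = 8 m/s), as expected around a low.

6.9 m s⁻¹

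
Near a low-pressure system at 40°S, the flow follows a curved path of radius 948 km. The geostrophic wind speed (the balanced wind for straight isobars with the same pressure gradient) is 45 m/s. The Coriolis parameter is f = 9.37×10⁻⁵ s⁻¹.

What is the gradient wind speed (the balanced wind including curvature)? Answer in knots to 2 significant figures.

Around a low, centrifugal force acts outward with Coriolis, so pressure-gradient force balances both:
(1/ρ)|∂P/∂n| = fV + V²/R  →  V² + fR·V − fR·V_g = 0
With fR = 9.37×10⁻⁵ × 948×10³ m = 88.8 m/s:
V = [−fR + √((fR)² + 4 fR V_g)]/2 = [−88.8 + √(88.8² + 4×88.8×45)]/2 = 32.9 m/s
Subgeostrophic (V < V_g = 45 m/s), as expected around a low.
Converting: 32.9 m/s × 1.944 = 64 knots

64 knots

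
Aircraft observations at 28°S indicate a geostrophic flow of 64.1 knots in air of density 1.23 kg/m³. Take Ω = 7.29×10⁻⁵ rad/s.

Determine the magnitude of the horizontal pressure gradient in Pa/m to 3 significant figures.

2.78×10⁻³ Pa/m

Coriolis parameter at 28°S:
f = 2Ω sin φ = 2 × 7.29×10⁻⁵ × sin 28° = 6.84×10⁻⁵ s⁻¹
Wind speed in SI: 64.1 knots = 33.0 m/s
Geostrophic balance rearranged: |∂P/∂n| = f ρ V_g
|∂P/∂n| = 6.84×10⁻⁵ × 1.23 × 33.0 = 2.78×10⁻³ Pa/m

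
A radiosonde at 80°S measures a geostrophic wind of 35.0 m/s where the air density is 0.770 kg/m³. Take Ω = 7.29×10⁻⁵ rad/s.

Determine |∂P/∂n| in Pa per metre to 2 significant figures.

3.9×10⁻³ Pa/m

Coriolis parameter at 80°S:
f = 2Ω sin φ = 2 × 7.29×10⁻⁵ × sin 80° = 1.44×10⁻⁴ s⁻¹
Geostrophic balance rearranged: |∂P/∂n| = f ρ V_g
|∂P/∂n| = 1.44×10⁻⁴ × 0.770 × 35.0 = 3.87×10⁻³ Pa/m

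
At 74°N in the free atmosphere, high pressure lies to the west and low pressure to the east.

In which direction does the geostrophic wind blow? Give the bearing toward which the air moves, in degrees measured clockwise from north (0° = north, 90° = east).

180°

The pressure-gradient force points toward the east (bearing 090°).
Geostrophic balance: in the Northern Hemisphere the Coriolis force deflects motion to the right, so the geostrophic wind blows 90° to the right of the pressure-gradient force (low pressure on the left).
Rotating 090° by 90° clockwise gives 180° — the wind blows toward the south.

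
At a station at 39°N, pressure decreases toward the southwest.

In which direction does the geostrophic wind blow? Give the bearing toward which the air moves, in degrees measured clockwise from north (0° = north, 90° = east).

315°

The pressure-gradient force points toward the southwest (bearing 225°).
Geostrophic balance: in the Northern Hemisphere the Coriolis force deflects motion to the right, so the geostrophic wind blows 90° to the right of the pressure-gradient force (low pressure on the left).
Rotating 225° by 90° clockwise gives 315° — the wind blows toward the northwest.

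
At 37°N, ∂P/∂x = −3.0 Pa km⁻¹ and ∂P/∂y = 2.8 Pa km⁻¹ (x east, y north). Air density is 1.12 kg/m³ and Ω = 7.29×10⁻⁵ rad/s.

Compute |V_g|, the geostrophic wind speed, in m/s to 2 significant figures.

42 m/s

Coriolis parameter at 37°N:
f = 2Ω sin φ = 2 × 7.29×10⁻⁵ × sin 37° = 8.77×10⁻⁵ s⁻¹
Component geostrophic relations (x east, y north):
u_g = −(1/(fρ)) ∂P/∂y,  v_g = (1/(fρ)) ∂P/∂x
u_g = −(2.8×10⁻³)/(8.77×10⁻⁵ × 1.12) = −28.5 m/s;  v_g = (−3.0×10⁻³)/(8.77×10⁻⁵ × 1.12) = −30.5 m/s
|V_g| = √(u_g² + v_g²) = 41.8 m/s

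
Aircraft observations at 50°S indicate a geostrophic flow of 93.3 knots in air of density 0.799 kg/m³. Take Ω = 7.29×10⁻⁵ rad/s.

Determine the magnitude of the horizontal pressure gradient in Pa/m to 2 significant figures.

Coriolis parameter at 50°S:
f = 2Ω sin φ = 2 × 7.29×10⁻⁵ × sin 50° = 1.12×10⁻⁴ s⁻¹
Wind speed in SI: 93.3 knots = 48.0 m/s
Geostrophic balance rearranged: |∂P/∂n| = f ρ V_g
|∂P/∂n| = 1.12×10⁻⁴ × 0.799 × 48.0 = 4.28×10⁻³ Pa/m

4.3×10⁻³ Pa/m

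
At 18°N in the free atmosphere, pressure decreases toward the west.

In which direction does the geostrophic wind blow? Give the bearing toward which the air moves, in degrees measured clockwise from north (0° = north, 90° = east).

The pressure-gradient force points toward the west (bearing 270°).
Geostrophic balance: in the Northern Hemisphere the Coriolis force deflects motion to the right, so the geostrophic wind blows 90° to the right of the pressure-gradient force (low pressure on the left).
Rotating 270° by 90° clockwise gives 000° — the wind blows toward the north.

000°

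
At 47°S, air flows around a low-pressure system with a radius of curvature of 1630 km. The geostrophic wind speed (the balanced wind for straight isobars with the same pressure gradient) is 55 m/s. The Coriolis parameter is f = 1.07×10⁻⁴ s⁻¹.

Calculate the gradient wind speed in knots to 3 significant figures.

85.4 knots

Around a low, centrifugal force acts outward with Coriolis, so pressure-gradient force balances both:
(1/ρ)|∂P/∂n| = fV + V²/R  →  V² + fR·V − fR·V_g = 0
With fR = 1.07×10⁻⁴ × 1630×10³ m = 174 m/s:
V = [−fR + √((fR)² + 4 fR V_g)]/2 = [−174 + √(174² + 4×174×55)]/2 = 43.9 m/s
Subgeostrophic (V < V_g = 55 m/s), as expected around a low.
Converting: 43.9 m/s × 1.944 = 85.4 knots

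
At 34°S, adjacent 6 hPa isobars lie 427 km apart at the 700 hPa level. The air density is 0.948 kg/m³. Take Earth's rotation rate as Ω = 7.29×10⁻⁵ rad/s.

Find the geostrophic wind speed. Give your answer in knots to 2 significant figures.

Coriolis parameter at 34°S:
f = 2Ω sin φ = 2 × 7.29×10⁻⁵ × sin 34° = 8.15×10⁻⁵ s⁻¹
Pressure gradient: |∂P/∂n| = 600 Pa / 427000 m = 1.41×10⁻³ Pa/m
Geostrophic balance (pressure-gradient force = Coriolis force):
V_g = (1/(fρ)) |∂P/∂n| = 1.41×10⁻³ / (8.15×10⁻⁵ × 0.948) = 18.2 m/s
Converting: 18.2 m/s × 1.944 = 35 knots

35 knots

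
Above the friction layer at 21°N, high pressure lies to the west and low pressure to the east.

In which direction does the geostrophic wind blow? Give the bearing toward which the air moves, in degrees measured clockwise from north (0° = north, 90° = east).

180°

The pressure-gradient force points toward the east (bearing 090°).
Geostrophic balance: in the Northern Hemisphere the Coriolis force deflects motion to the right, so the geostrophic wind blows 90° to the right of the pressure-gradient force (low pressure on the left).
Rotating 090° by 90° clockwise gives 180° — the wind blows toward the south.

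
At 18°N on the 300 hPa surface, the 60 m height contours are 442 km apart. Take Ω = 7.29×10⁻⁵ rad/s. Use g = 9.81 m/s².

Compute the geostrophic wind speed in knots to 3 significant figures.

Coriolis parameter at 18°N:
f = 2Ω sin φ = 2 × 7.29×10⁻⁵ × sin 18° = 4.51×10⁻⁵ s⁻¹
Height gradient: |∂Z/∂n| = 60 m / 442000 m = 1.36×10⁻⁴
On a pressure surface, geostrophic balance gives V_g = (g/f)|∂Z/∂n|:
V_g = 9.81 × 1.36×10⁻⁴ / 4.51×10⁻⁵ = 29.6 m/s
Converting: 29.6 m/s × 1.944 = 57.5 knots

57.5 knots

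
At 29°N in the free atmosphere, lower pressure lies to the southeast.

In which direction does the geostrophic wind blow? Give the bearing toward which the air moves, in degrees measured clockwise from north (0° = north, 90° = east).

225°

The pressure-gradient force points toward the southeast (bearing 135°).
Geostrophic balance: in the Northern Hemisphere the Coriolis force deflects motion to the right, so the geostrophic wind blows 90° to the right of the pressure-gradient force (low pressure on the left).
Rotating 135° by 90° clockwise gives 225° — the wind blows toward the southwest.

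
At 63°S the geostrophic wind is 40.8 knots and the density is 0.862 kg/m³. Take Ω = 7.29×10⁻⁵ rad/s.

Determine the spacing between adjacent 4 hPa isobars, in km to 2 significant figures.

Coriolis parameter at 63°S:
f = 2Ω sin φ = 2 × 7.29×10⁻⁵ × sin 63° = 1.30×10⁻⁴ s⁻¹
Wind speed in SI: 40.8 knots = 21.0 m/s
Geostrophic balance rearranged: |∂P/∂n| = f ρ V_g
|∂P/∂n| = 1.30×10⁻⁴ × 0.862 × 21.0 = 2.35×10⁻³ Pa/m
Isobar spacing: Δn = ΔP/|∂P/∂n| = 400 Pa / 2.35×10⁻³ Pa/m = 170183 m ≈ 170 km

170 km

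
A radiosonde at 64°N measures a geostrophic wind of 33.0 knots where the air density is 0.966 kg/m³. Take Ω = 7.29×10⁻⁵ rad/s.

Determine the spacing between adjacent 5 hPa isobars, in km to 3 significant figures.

Coriolis parameter at 64°N:
f = 2Ω sin φ = 2 × 7.29×10⁻⁵ × sin 64° = 1.31×10⁻⁴ s⁻¹
Wind speed in SI: 33.0 knots = 17.0 m/s
Geostrophic balance rearranged: |∂P/∂n| = f ρ V_g
|∂P/∂n| = 1.31×10⁻⁴ × 0.966 × 17.0 = 2.15×10⁻³ Pa/m
Isobar spacing: Δn = ΔP/|∂P/∂n| = 500 Pa / 2.15×10⁻³ Pa/m = 232661 m ≈ 233 km

233 km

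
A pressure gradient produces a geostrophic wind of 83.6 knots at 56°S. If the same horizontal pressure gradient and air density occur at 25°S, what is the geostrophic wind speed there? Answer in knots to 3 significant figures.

With the same pressure gradient and density, V_g ∝ 1/f ∝ 1/sin φ.
V₂ = V₁ · sin φ₁ / sin φ₂ = 83.6 × sin 56° / sin 25°
V₂ = 83.6 × 0.8290/0.4226 = 164 knots

164 knots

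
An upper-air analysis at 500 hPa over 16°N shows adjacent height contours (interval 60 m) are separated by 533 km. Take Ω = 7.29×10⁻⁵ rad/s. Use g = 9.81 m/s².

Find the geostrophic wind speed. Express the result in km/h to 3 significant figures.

98.9 km/h

Coriolis parameter at 16°N:
f = 2Ω sin φ = 2 × 7.29×10⁻⁵ × sin 16° = 4.02×10⁻⁵ s⁻¹
Height gradient: |∂Z/∂n| = 60 m / 533000 m = 1.13×10⁻⁴
On a pressure surface, geostrophic balance gives V_g = (g/f)|∂Z/∂n|:
V_g = 9.81 × 1.13×10⁻⁴ / 4.02×10⁻⁵ = 27.5 m/s
Converting: 27.5 m/s × 3.6 = 98.9 km/h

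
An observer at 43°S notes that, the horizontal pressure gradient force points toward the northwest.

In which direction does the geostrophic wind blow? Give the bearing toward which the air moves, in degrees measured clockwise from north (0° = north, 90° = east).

225°

The pressure-gradient force points toward the northwest (bearing 315°).
Geostrophic balance: in the Southern Hemisphere the Coriolis force deflects motion to the left, so the geostrophic wind blows 90° to the left of the pressure-gradient force (low pressure on the right).
Rotating 315° by 90° counterclockwise gives 225° — the wind blows toward the southwest.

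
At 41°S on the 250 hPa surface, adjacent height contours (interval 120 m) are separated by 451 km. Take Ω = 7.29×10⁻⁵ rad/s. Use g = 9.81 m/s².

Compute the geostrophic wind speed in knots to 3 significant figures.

53.0 knots

Coriolis parameter at 41°S:
f = 2Ω sin φ = 2 × 7.29×10⁻⁵ × sin 41° = 9.57×10⁻⁵ s⁻¹
Height gradient: |∂Z/∂n| = 120 m / 451000 m = 2.66×10⁻⁴
On a pressure surface, geostrophic balance gives V_g = (g/f)|∂Z/∂n|:
V_g = 9.81 × 2.66×10⁻⁴ / 9.57×10⁻⁵ = 27.3 m/s
Converting: 27.3 m/s × 1.944 = 53.0 knots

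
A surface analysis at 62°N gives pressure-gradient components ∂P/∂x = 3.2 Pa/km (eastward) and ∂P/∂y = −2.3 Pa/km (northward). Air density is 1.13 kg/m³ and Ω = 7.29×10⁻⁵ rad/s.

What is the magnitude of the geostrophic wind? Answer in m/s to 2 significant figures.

Coriolis parameter at 62°N:
f = 2Ω sin φ = 2 × 7.29×10⁻⁵ × sin 62° = 1.29×10⁻⁴ s⁻¹
Component geostrophic relations (x east, y north):
u_g = −(1/(fρ)) ∂P/∂y,  v_g = (1/(fρ)) ∂P/∂x
u_g = −(−2.3×10⁻³)/(1.29×10⁻⁴ × 1.13) = 15.8 m/s;  v_g = (3.2×10⁻³)/(1.29×10⁻⁴ × 1.13) = 22.0 m/s
|V_g| = √(u_g² + v_g²) = 27.1 m/s

27 m/s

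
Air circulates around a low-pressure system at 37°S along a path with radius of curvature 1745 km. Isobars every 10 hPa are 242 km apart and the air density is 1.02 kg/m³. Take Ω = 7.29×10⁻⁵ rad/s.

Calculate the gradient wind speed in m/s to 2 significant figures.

Coriolis parameter at 37°S:
f = 2Ω sin φ = 2 × 7.29×10⁻⁵ × sin 37° = 8.77×10⁻⁵ s⁻¹
Pressure gradient: |∂P/∂n| = 1000 Pa / 242000 m = 4.13×10⁻³ Pa/m
Geostrophic speed: V_g = |∂P/∂n|/(fρ) = 4.13×10⁻³/(8.77×10⁻⁵ × 1.02) = 46.2 m/s
Around a low, centrifugal force acts outward with Coriolis, so pressure-gradient force balances both:
(1/ρ)|∂P/∂n| = fV + V²/R  →  V² + fR·V − fR·V_g = 0
With fR = 8.77×10⁻⁵ × 1745×10³ m = 153 m/s:
V = [−fR + √((fR)² + 4 fR V_g)]/2 = [−153 + √(153² + 4×153×46.2)]/2 = 37.2 m/s
Subgeostrophic (V < V_g = 46.2 m/s), as expected around a low.

37 m/s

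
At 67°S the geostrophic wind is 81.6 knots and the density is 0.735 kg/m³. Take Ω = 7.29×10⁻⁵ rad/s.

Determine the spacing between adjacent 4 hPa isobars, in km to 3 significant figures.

96.6 km

Coriolis parameter at 67°S:
f = 2Ω sin φ = 2 × 7.29×10⁻⁵ × sin 67° = 1.34×10⁻⁴ s⁻¹
Wind speed in SI: 81.6 knots = 42.0 m/s
Geostrophic balance rearranged: |∂P/∂n| = f ρ V_g
|∂P/∂n| = 1.34×10⁻⁴ × 0.735 × 42.0 = 4.14×10⁻³ Pa/m
Isobar spacing: Δn = ΔP/|∂P/∂n| = 400 Pa / 4.14×10⁻³ Pa/m = 96596 m ≈ 96.6 km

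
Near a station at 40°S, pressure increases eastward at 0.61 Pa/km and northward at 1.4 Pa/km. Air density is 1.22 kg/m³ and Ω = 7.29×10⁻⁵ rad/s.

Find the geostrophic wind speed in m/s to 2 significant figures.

13 m/s

Coriolis parameter at 40°S:
f = 2Ω sin φ = 2 × 7.29×10⁻⁵ × sin 40° = 9.37×10⁻⁵ s⁻¹
In the Southern Hemisphere f is negative: f = −9.37×10⁻⁵ s⁻¹.
Component geostrophic relations (x east, y north):
u_g = −(1/(fρ)) ∂P/∂y,  v_g = (1/(fρ)) ∂P/∂x
u_g = −(1.4×10⁻³)/(−9.37×10⁻⁵ × 1.22) = 12.2 m/s;  v_g = (0.61×10⁻³)/(−9.37×10⁻⁵ × 1.22) = −5.34 m/s
|V_g| = √(u_g² + v_g²) = 13.4 m/s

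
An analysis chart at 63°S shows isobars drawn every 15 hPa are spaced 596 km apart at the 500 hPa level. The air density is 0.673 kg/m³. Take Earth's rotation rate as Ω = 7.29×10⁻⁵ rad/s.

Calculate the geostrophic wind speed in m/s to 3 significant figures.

28.8 m/s

Coriolis parameter at 63°S:
f = 2Ω sin φ = 2 × 7.29×10⁻⁵ × sin 63° = 1.30×10⁻⁴ s⁻¹
Pressure gradient: |∂P/∂n| = 1500 Pa / 596000 m = 2.52×10⁻³ Pa/m
Geostrophic balance (pressure-gradient force = Coriolis force):
V_g = (1/(fρ)) |∂P/∂n| = 2.52×10⁻³ / (1.30×10⁻⁴ × 0.673) = 28.8 m/s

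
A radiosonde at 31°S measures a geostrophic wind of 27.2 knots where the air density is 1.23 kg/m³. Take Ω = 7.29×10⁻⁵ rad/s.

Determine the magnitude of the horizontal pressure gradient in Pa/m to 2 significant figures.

Coriolis parameter at 31°S:
f = 2Ω sin φ = 2 × 7.29×10⁻⁵ × sin 31° = 7.51×10⁻⁵ s⁻¹
Wind speed in SI: 27.2 knots = 14.0 m/s
Geostrophic balance rearranged: |∂P/∂n| = f ρ V_g
|∂P/∂n| = 7.51×10⁻⁵ × 1.23 × 14.0 = 1.29×10⁻³ Pa/m

1.3×10⁻³ Pa/m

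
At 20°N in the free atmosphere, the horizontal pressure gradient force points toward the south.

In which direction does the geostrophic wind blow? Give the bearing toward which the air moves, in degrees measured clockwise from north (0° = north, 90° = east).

The pressure-gradient force points toward the south (bearing 180°).
Geostrophic balance: in the Northern Hemisphere the Coriolis force deflects motion to the right, so the geostrophic wind blows 90° to the right of the pressure-gradient force (low pressure on the left).
Rotating 180° by 90° clockwise gives 270° — the wind blows toward the west.

270°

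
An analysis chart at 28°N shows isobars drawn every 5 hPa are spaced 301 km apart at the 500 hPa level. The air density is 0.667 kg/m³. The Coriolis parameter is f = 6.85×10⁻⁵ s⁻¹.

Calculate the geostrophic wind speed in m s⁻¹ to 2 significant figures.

Pressure gradient: |∂P/∂n| = 500 Pa / 301000 m = 1.66×10⁻³ Pa/m
Geostrophic balance (pressure-gradient force = Coriolis force):
V_g = (1/(fρ)) |∂P/∂n| = 1.66×10⁻³ / (6.85×10⁻⁵ × 0.667) = 36.4 m/s

36 m s⁻¹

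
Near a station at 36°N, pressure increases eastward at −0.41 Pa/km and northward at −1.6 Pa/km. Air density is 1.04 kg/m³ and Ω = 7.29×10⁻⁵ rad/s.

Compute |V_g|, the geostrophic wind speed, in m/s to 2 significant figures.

19 m/s

Coriolis parameter at 36°N:
f = 2Ω sin φ = 2 × 7.29×10⁻⁵ × sin 36° = 8.57×10⁻⁵ s⁻¹
Component geostrophic relations (x east, y north):
u_g = −(1/(fρ)) ∂P/∂y,  v_g = (1/(fρ)) ∂P/∂x
u_g = −(−1.6×10⁻³)/(8.57×10⁻⁵ × 1.04) = 18.0 m/s;  v_g = (−0.41×10⁻³)/(8.57×10⁻⁵ × 1.04) = −4.60 m/s
|V_g| = √(u_g² + v_g²) = 18.5 m/s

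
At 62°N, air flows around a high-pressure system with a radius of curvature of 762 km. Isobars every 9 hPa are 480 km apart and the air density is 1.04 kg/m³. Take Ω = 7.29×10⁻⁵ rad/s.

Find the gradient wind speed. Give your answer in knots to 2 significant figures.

33 knots

Coriolis parameter at 62°N:
f = 2Ω sin φ = 2 × 7.29×10⁻⁵ × sin 62° = 1.29×10⁻⁴ s⁻¹
Pressure gradient: |∂P/∂n| = 900 Pa / 480000 m = 1.88×10⁻³ Pa/m
Geostrophic speed: V_g = |∂P/∂n|/(fρ) = 1.88×10⁻³/(1.29×10⁻⁴ × 1.04) = 14.0 m/s
Around a high, pressure-gradient force acts outward with centrifugal, so Coriolis balances both:
fV = (1/ρ)|∂P/∂n| + V²/R  →  V² − fR·V + fR·V_g = 0
With fR = 1.29×10⁻⁴ × 762×10³ m = 98.1 m/s:
V = [fR − √((fR)² − 4 fR V_g)]/2 = [98.1 − √(98.1² − 4×98.1×14)]/2 = 16.9 m/s
Supergeostrophic (V > V_g = 14 m/s), as expected around a high.
Converting: 16.9 m/s × 1.944 = 33 knots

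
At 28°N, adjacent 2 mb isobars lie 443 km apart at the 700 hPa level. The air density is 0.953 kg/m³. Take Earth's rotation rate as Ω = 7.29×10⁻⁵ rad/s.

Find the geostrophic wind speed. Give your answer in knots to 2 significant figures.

Coriolis parameter at 28°N:
f = 2Ω sin φ = 2 × 7.29×10⁻⁵ × sin 28° = 6.84×10⁻⁵ s⁻¹
Pressure gradient: |∂P/∂n| = 200 Pa / 443000 m = 4.51×10⁻⁴ Pa/m
Geostrophic balance (pressure-gradient force = Coriolis force):
V_g = (1/(fρ)) |∂P/∂n| = 4.51×10⁻⁴ / (6.84×10⁻⁵ × 0.953) = 6.92 m/s
Converting: 6.92 m/s × 1.944 = 13 knots

13 knots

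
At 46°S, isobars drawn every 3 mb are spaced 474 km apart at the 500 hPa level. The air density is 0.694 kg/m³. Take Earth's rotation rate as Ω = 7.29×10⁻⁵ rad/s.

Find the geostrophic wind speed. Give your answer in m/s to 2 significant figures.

Coriolis parameter at 46°S:
f = 2Ω sin φ = 2 × 7.29×10⁻⁵ × sin 46° = 1.05×10⁻⁴ s⁻¹
Pressure gradient: |∂P/∂n| = 300 Pa / 474000 m = 6.33×10⁻⁴ Pa/m
Geostrophic balance (pressure-gradient force = Coriolis force):
V_g = (1/(fρ)) |∂P/∂n| = 6.33×10⁻⁴ / (1.05×10⁻⁴ × 0.694) = 8.70 m/s

8.7 m/s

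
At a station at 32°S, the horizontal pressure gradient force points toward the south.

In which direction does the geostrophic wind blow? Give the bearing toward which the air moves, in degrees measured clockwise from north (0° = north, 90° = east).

090°

The pressure-gradient force points toward the south (bearing 180°).
Geostrophic balance: in the Southern Hemisphere the Coriolis force deflects motion to the left, so the geostrophic wind blows 90° to the left of the pressure-gradient force (low pressure on the right).
Rotating 180° by 90° counterclockwise gives 090° — the wind blows toward the east.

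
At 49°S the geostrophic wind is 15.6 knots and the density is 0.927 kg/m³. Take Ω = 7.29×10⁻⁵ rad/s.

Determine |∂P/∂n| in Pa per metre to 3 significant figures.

Coriolis parameter at 49°S:
f = 2Ω sin φ = 2 × 7.29×10⁻⁵ × sin 49° = 1.10×10⁻⁴ s⁻¹
Wind speed in SI: 15.6 knots = 8.03 m/s
Geostrophic balance rearranged: |∂P/∂n| = f ρ V_g
|∂P/∂n| = 1.10×10⁻⁴ × 0.927 × 8.03 = 8.19×10⁻⁴ Pa/m

8.19×10⁻⁴ Pa/m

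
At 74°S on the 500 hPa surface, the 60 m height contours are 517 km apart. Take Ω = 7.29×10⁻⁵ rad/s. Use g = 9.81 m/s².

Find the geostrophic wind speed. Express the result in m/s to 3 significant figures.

Coriolis parameter at 74°S:
f = 2Ω sin φ = 2 × 7.29×10⁻⁵ × sin 74° = 1.40×10⁻⁴ s⁻¹
Height gradient: |∂Z/∂n| = 60 m / 517000 m = 1.16×10⁻⁴
On a pressure surface, geostrophic balance gives V_g = (g/f)|∂Z/∂n|:
V_g = 9.81 × 1.16×10⁻⁴ / 1.40×10⁻⁴ = 8.12 m/s

8.12 m/s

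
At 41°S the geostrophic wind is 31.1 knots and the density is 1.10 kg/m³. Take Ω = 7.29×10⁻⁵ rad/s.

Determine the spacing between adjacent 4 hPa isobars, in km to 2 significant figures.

240 km

Coriolis parameter at 41°S:
f = 2Ω sin φ = 2 × 7.29×10⁻⁵ × sin 41° = 9.57×10⁻⁵ s⁻¹
Wind speed in SI: 31.1 knots = 16.0 m/s
Geostrophic balance rearranged: |∂P/∂n| = f ρ V_g
|∂P/∂n| = 9.57×10⁻⁵ × 1.10 × 16.0 = 1.68×10⁻³ Pa/m
Isobar spacing: Δn = ΔP/|∂P/∂n| = 400 Pa / 1.68×10⁻³ Pa/m = 237612 m ≈ 240 km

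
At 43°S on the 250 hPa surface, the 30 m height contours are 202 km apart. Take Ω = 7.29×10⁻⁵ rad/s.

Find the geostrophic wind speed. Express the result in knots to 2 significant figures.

28 knots

Coriolis parameter at 43°S:
f = 2Ω sin φ = 2 × 7.29×10⁻⁵ × sin 43° = 9.94×10⁻⁵ s⁻¹
Height gradient: |∂Z/∂n| = 30 m / 202000 m = 1.49×10⁻⁴
On a pressure surface, geostrophic balance gives V_g = (g/f)|∂Z/∂n|:
V_g = 9.81 × 1.49×10⁻⁴ / 9.94×10⁻⁵ = 14.7 m/s
Converting: 14.7 m/s × 1.944 = 28 knots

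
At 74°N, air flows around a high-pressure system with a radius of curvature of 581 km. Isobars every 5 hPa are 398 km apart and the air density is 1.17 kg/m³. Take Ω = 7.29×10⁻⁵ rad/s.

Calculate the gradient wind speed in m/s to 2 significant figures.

8.6 m/s

Coriolis parameter at 74°N:
f = 2Ω sin φ = 2 × 7.29×10⁻⁵ × sin 74° = 1.40×10⁻⁴ s⁻¹
Pressure gradient: |∂P/∂n| = 500 Pa / 398000 m = 1.26×10⁻³ Pa/m
Geostrophic speed: V_g = |∂P/∂n|/(fρ) = 1.26×10⁻³/(1.40×10⁻⁴ × 1.17) = 7.66 m/s
Around a high, pressure-gradient force acts outward with centrifugal, so Coriolis balances both:
fV = (1/ρ)|∂P/∂n| + V²/R  →  V² − fR·V + fR·V_g = 0
With fR = 1.40×10⁻⁴ × 581×10³ m = 81.4 m/s:
V = [fR − √((fR)² − 4 fR V_g)]/2 = [81.4 − √(81.4² − 4×81.4×7.66)]/2 = 8.56 m/s
Supergeostrophic (V > V_g = 7.66 m/s), as expected around a high.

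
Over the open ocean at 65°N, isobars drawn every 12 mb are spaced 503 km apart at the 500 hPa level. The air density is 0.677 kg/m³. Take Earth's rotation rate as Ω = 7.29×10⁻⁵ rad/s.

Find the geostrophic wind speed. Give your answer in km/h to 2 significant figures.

96 km/h

Coriolis parameter at 65°N:
f = 2Ω sin φ = 2 × 7.29×10⁻⁵ × sin 65° = 1.32×10⁻⁴ s⁻¹
Pressure gradient: |∂P/∂n| = 1200 Pa / 503000 m = 2.39×10⁻³ Pa/m
Geostrophic balance (pressure-gradient force = Coriolis force):
V_g = (1/(fρ)) |∂P/∂n| = 2.39×10⁻³ / (1.32×10⁻⁴ × 0.677) = 26.7 m/s
Converting: 26.7 m/s × 3.6 = 96 km/h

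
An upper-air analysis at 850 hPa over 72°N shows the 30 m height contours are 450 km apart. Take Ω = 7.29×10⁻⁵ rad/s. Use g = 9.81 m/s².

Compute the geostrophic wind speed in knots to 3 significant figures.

9.17 knots

Coriolis parameter at 72°N:
f = 2Ω sin φ = 2 × 7.29×10⁻⁵ × sin 72° = 1.39×10⁻⁴ s⁻¹
Height gradient: |∂Z/∂n| = 30 m / 450000 m = 6.67×10⁻⁵
On a pressure surface, geostrophic balance gives V_g = (g/f)|∂Z/∂n|:
V_g = 9.81 × 6.67×10⁻⁵ / 1.39×10⁻⁴ = 4.72 m/s
Converting: 4.72 m/s × 1.944 = 9.17 knots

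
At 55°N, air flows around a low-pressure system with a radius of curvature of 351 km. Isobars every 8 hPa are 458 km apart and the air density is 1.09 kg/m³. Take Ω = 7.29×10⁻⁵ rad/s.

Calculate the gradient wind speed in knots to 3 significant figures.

20.8 knots

Coriolis parameter at 55°N:
f = 2Ω sin φ = 2 × 7.29×10⁻⁵ × sin 55° = 1.19×10⁻⁴ s⁻¹
Pressure gradient: |∂P/∂n| = 800 Pa / 458000 m = 1.75×10⁻³ Pa/m
Geostrophic speed: V_g = |∂P/∂n|/(fρ) = 1.75×10⁻³/(1.19×10⁻⁴ × 1.09) = 13.4 m/s
Around a low, centrifugal force acts outward with Coriolis, so pressure-gradient force balances both:
(1/ρ)|∂P/∂n| = fV + V²/R  →  V² + fR·V − fR·V_g = 0
With fR = 1.19×10⁻⁴ × 351×10³ m = 41.9 m/s:
V = [−fR + √((fR)² + 4 fR V_g)]/2 = [−41.9 + √(41.9² + 4×41.9×13.4)]/2 = 10.7 m/s
Subgeostrophic (V < V_g = 13.4 m/s), as expected around a low.
Converting: 10.7 m/s × 1.944 = 20.8 knots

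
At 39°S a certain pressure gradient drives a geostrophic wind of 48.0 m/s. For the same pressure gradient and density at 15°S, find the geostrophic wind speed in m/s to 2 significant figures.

With the same pressure gradient and density, V_g ∝ 1/f ∝ 1/sin φ.
V₂ = V₁ · sin φ₁ / sin φ₂ = 48.0 × sin 39° / sin 15°
V₂ = 48.0 × 0.6293/0.2588 = 120 m/s

120 m/s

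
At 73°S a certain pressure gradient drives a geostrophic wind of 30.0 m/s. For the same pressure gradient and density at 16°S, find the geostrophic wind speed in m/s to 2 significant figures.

With the same pressure gradient and density, V_g ∝ 1/f ∝ 1/sin φ.
V₂ = V₁ · sin φ₁ / sin φ₂ = 30.0 × sin 73° / sin 16°
V₂ = 30.0 × 0.9563/0.2756 = 100 m/s

100 m/s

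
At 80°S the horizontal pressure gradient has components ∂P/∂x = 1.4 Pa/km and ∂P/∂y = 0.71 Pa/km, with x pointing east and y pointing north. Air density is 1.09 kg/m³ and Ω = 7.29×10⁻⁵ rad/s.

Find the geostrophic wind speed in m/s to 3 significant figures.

Coriolis parameter at 80°S:
f = 2Ω sin φ = 2 × 7.29×10⁻⁵ × sin 80° = 1.44×10⁻⁴ s⁻¹
In the Southern Hemisphere f is negative: f = −1.44×10⁻⁴ s⁻¹.
Component geostrophic relations (x east, y north):
u_g = −(1/(fρ)) ∂P/∂y,  v_g = (1/(fρ)) ∂P/∂x
u_g = −(0.71×10⁻³)/(−1.44×10⁻⁴ × 1.09) = 4.54 m/s;  v_g = (1.4×10⁻³)/(−1.44×10⁻⁴ × 1.09) = −8.95 m/s
|V_g| = √(u_g² + v_g²) = 10.0 m/s

10.0 m/s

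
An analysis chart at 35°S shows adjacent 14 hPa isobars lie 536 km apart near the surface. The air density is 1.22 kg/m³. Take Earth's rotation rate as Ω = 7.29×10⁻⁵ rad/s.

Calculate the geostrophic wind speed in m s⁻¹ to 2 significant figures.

Coriolis parameter at 35°S:
f = 2Ω sin φ = 2 × 7.29×10⁻⁵ × sin 35° = 8.36×10⁻⁵ s⁻¹
Pressure gradient: |∂P/∂n| = 1400 Pa / 536000 m = 2.61×10⁻³ Pa/m
Geostrophic balance (pressure-gradient force = Coriolis force):
V_g = (1/(fρ)) |∂P/∂n| = 2.61×10⁻³ / (8.36×10⁻⁵ × 1.22) = 25.6 m/s

26 m s⁻¹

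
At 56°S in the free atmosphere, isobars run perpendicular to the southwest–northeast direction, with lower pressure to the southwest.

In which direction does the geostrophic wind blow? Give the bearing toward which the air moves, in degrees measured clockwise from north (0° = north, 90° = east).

The pressure-gradient force points toward the southwest (bearing 225°).
Geostrophic balance: in the Southern Hemisphere the Coriolis force deflects motion to the left, so the geostrophic wind blows 90° to the left of the pressure-gradient force (low pressure on the right).
Rotating 225° by 90° counterclockwise gives 135° — the wind blows toward the southeast.

135°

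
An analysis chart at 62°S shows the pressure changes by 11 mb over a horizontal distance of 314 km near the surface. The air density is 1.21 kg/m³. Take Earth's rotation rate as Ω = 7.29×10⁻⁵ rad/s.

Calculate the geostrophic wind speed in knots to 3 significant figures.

43.7 knots

Coriolis parameter at 62°S:
f = 2Ω sin φ = 2 × 7.29×10⁻⁵ × sin 62° = 1.29×10⁻⁴ s⁻¹
Pressure gradient: |∂P/∂n| = 1100 Pa / 314000 m = 3.50×10⁻³ Pa/m
Geostrophic balance (pressure-gradient force = Coriolis force):
V_g = (1/(fρ)) |∂P/∂n| = 3.50×10⁻³ / (1.29×10⁻⁴ × 1.21) = 22.5 m/s
Converting: 22.5 m/s × 1.944 = 43.7 knots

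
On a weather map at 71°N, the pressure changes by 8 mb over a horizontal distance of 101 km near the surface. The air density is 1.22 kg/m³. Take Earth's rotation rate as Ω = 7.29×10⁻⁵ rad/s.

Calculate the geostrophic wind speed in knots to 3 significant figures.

Coriolis parameter at 71°N:
f = 2Ω sin φ = 2 × 7.29×10⁻⁵ × sin 71° = 1.38×10⁻⁴ s⁻¹
Pressure gradient: |∂P/∂n| = 800 Pa / 101000 m = 7.92×10⁻³ Pa/m
Geostrophic balance (pressure-gradient force = Coriolis force):
V_g = (1/(fρ)) |∂P/∂n| = 7.92×10⁻³ / (1.38×10⁻⁴ × 1.22) = 47.1 m/s
Converting: 47.1 m/s × 1.944 = 91.5 knots

91.5 knots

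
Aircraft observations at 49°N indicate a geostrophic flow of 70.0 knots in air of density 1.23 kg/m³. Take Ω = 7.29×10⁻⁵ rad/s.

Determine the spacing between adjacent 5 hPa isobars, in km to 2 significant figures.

100 km

Coriolis parameter at 49°N:
f = 2Ω sin φ = 2 × 7.29×10⁻⁵ × sin 49° = 1.10×10⁻⁴ s⁻¹
Wind speed in SI: 70.0 knots = 36.0 m/s
Geostrophic balance rearranged: |∂P/∂n| = f ρ V_g
|∂P/∂n| = 1.10×10⁻⁴ × 1.23 × 36.0 = 4.87×10⁻³ Pa/m
Isobar spacing: Δn = ΔP/|∂P/∂n| = 500 Pa / 4.87×10⁻³ Pa/m = 102587 m ≈ 100 km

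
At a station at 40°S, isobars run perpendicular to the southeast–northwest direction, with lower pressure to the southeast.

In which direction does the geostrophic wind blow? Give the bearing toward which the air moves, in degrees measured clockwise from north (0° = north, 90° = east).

045°

The pressure-gradient force points toward the southeast (bearing 135°).
Geostrophic balance: in the Southern Hemisphere the Coriolis force deflects motion to the left, so the geostrophic wind blows 90° to the left of the pressure-gradient force (low pressure on the right).
Rotating 135° by 90° counterclockwise gives 045° — the wind blows toward the northeast.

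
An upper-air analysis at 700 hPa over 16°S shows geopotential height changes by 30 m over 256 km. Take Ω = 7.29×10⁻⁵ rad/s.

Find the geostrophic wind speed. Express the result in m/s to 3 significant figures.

28.6 m/s

Coriolis parameter at 16°S:
f = 2Ω sin φ = 2 × 7.29×10⁻⁵ × sin 16° = 4.02×10⁻⁵ s⁻¹
Height gradient: |∂Z/∂n| = 30 m / 256000 m = 1.17×10⁻⁴
On a pressure surface, geostrophic balance gives V_g = (g/f)|∂Z/∂n|:
V_g = 9.81 × 1.17×10⁻⁴ / 4.02×10⁻⁵ = 28.6 m/s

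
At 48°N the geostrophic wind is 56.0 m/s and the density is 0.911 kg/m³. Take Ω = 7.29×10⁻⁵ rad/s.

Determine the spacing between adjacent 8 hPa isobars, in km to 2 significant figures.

140 km

Coriolis parameter at 48°N:
f = 2Ω sin φ = 2 × 7.29×10⁻⁵ × sin 48° = 1.08×10⁻⁴ s⁻¹
Geostrophic balance rearranged: |∂P/∂n| = f ρ V_g
|∂P/∂n| = 1.08×10⁻⁴ × 0.911 × 56.0 = 5.53×10⁻³ Pa/m
Isobar spacing: Δn = ΔP/|∂P/∂n| = 800 Pa / 5.53×10⁻³ Pa/m = 144728 m ≈ 140 km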